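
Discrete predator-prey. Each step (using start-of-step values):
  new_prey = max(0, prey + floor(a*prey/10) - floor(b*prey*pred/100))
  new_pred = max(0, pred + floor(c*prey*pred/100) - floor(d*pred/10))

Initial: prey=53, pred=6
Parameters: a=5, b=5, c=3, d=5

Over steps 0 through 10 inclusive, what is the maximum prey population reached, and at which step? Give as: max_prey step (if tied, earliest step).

Answer: 64 1

Derivation:
Step 1: prey: 53+26-15=64; pred: 6+9-3=12
Step 2: prey: 64+32-38=58; pred: 12+23-6=29
Step 3: prey: 58+29-84=3; pred: 29+50-14=65
Step 4: prey: 3+1-9=0; pred: 65+5-32=38
Step 5: prey: 0+0-0=0; pred: 38+0-19=19
Step 6: prey: 0+0-0=0; pred: 19+0-9=10
Step 7: prey: 0+0-0=0; pred: 10+0-5=5
Step 8: prey: 0+0-0=0; pred: 5+0-2=3
Step 9: prey: 0+0-0=0; pred: 3+0-1=2
Step 10: prey: 0+0-0=0; pred: 2+0-1=1
Max prey = 64 at step 1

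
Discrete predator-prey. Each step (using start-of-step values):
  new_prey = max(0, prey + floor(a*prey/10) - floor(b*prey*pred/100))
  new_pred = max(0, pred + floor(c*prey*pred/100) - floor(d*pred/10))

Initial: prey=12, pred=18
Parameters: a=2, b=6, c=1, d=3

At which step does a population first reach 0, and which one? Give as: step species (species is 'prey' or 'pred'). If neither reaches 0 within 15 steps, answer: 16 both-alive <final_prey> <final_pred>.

Answer: 16 both-alive 1 3

Derivation:
Step 1: prey: 12+2-12=2; pred: 18+2-5=15
Step 2: prey: 2+0-1=1; pred: 15+0-4=11
Step 3: prey: 1+0-0=1; pred: 11+0-3=8
Step 4: prey: 1+0-0=1; pred: 8+0-2=6
Step 5: prey: 1+0-0=1; pred: 6+0-1=5
Step 6: prey: 1+0-0=1; pred: 5+0-1=4
Step 7: prey: 1+0-0=1; pred: 4+0-1=3
Step 8: prey: 1+0-0=1; pred: 3+0-0=3
Steps 9-15: state stable at prey=1, pred=3 (no change)
No extinction within 15 steps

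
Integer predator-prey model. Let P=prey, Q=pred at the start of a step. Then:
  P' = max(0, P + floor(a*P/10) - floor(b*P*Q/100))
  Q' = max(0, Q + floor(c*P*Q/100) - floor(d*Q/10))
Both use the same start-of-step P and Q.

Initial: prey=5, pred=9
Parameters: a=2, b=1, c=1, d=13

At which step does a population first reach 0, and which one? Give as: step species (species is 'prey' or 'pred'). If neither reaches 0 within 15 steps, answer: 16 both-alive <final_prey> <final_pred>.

Answer: 1 pred

Derivation:
Step 1: prey: 5+1-0=6; pred: 9+0-11=0
First extinction: pred at step 1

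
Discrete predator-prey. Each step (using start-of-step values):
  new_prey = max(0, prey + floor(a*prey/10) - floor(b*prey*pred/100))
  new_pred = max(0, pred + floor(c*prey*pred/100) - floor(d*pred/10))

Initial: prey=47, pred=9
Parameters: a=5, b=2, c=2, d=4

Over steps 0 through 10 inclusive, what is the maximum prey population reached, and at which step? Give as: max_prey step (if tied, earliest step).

Step 1: prey: 47+23-8=62; pred: 9+8-3=14
Step 2: prey: 62+31-17=76; pred: 14+17-5=26
Step 3: prey: 76+38-39=75; pred: 26+39-10=55
Step 4: prey: 75+37-82=30; pred: 55+82-22=115
Step 5: prey: 30+15-69=0; pred: 115+69-46=138
Step 6: prey: 0+0-0=0; pred: 138+0-55=83
Step 7: prey: 0+0-0=0; pred: 83+0-33=50
Step 8: prey: 0+0-0=0; pred: 50+0-20=30
Step 9: prey: 0+0-0=0; pred: 30+0-12=18
Step 10: prey: 0+0-0=0; pred: 18+0-7=11
Max prey = 76 at step 2

Answer: 76 2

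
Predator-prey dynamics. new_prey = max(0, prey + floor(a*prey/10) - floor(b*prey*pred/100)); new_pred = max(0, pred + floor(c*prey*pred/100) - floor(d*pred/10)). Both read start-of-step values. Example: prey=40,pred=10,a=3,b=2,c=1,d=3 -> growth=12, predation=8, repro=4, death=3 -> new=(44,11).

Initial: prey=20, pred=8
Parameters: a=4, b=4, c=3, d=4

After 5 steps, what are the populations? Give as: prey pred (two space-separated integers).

Answer: 13 20

Derivation:
Step 1: prey: 20+8-6=22; pred: 8+4-3=9
Step 2: prey: 22+8-7=23; pred: 9+5-3=11
Step 3: prey: 23+9-10=22; pred: 11+7-4=14
Step 4: prey: 22+8-12=18; pred: 14+9-5=18
Step 5: prey: 18+7-12=13; pred: 18+9-7=20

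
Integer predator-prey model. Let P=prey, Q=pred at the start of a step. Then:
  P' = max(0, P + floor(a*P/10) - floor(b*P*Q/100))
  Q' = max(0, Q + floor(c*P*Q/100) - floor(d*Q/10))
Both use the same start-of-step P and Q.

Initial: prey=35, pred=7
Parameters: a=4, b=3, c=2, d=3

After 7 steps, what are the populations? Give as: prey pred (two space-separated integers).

Step 1: prey: 35+14-7=42; pred: 7+4-2=9
Step 2: prey: 42+16-11=47; pred: 9+7-2=14
Step 3: prey: 47+18-19=46; pred: 14+13-4=23
Step 4: prey: 46+18-31=33; pred: 23+21-6=38
Step 5: prey: 33+13-37=9; pred: 38+25-11=52
Step 6: prey: 9+3-14=0; pred: 52+9-15=46
Step 7: prey: 0+0-0=0; pred: 46+0-13=33

Answer: 0 33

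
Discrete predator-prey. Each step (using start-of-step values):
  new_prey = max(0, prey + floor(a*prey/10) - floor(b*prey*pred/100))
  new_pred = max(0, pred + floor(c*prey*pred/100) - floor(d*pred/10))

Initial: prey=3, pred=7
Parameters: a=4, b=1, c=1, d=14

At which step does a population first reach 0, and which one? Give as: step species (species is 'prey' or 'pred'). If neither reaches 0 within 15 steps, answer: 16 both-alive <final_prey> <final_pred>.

Answer: 1 pred

Derivation:
Step 1: prey: 3+1-0=4; pred: 7+0-9=0
First extinction: pred at step 1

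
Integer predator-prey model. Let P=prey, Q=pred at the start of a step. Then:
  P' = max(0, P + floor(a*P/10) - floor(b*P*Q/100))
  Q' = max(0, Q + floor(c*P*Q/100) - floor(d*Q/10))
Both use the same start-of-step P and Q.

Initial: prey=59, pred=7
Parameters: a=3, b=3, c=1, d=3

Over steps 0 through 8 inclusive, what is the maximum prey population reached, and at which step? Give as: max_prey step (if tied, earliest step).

Step 1: prey: 59+17-12=64; pred: 7+4-2=9
Step 2: prey: 64+19-17=66; pred: 9+5-2=12
Step 3: prey: 66+19-23=62; pred: 12+7-3=16
Step 4: prey: 62+18-29=51; pred: 16+9-4=21
Step 5: prey: 51+15-32=34; pred: 21+10-6=25
Step 6: prey: 34+10-25=19; pred: 25+8-7=26
Step 7: prey: 19+5-14=10; pred: 26+4-7=23
Step 8: prey: 10+3-6=7; pred: 23+2-6=19
Max prey = 66 at step 2

Answer: 66 2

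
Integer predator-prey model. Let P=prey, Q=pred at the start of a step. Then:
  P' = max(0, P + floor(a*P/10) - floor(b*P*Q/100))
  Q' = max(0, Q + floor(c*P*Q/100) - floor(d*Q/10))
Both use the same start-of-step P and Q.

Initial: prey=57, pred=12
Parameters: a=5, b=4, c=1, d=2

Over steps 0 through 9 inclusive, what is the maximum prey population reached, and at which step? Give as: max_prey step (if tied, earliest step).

Answer: 58 1

Derivation:
Step 1: prey: 57+28-27=58; pred: 12+6-2=16
Step 2: prey: 58+29-37=50; pred: 16+9-3=22
Step 3: prey: 50+25-44=31; pred: 22+11-4=29
Step 4: prey: 31+15-35=11; pred: 29+8-5=32
Step 5: prey: 11+5-14=2; pred: 32+3-6=29
Step 6: prey: 2+1-2=1; pred: 29+0-5=24
Step 7: prey: 1+0-0=1; pred: 24+0-4=20
Step 8: prey: 1+0-0=1; pred: 20+0-4=16
Step 9: prey: 1+0-0=1; pred: 16+0-3=13
Max prey = 58 at step 1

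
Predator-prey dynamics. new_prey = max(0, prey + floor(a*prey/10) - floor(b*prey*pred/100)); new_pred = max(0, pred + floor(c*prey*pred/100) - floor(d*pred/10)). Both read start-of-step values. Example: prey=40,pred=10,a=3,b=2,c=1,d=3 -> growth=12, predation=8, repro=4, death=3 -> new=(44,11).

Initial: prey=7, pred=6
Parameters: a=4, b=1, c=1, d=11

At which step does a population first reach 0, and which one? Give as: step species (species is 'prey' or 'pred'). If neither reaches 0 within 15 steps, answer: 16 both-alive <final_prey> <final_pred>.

Step 1: prey: 7+2-0=9; pred: 6+0-6=0
First extinction: pred at step 1

Answer: 1 pred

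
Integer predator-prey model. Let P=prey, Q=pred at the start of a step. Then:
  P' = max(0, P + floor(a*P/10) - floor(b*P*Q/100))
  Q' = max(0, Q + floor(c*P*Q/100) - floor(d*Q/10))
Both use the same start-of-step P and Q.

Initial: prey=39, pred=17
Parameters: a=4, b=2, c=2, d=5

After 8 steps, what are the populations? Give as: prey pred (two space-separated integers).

Answer: 6 11

Derivation:
Step 1: prey: 39+15-13=41; pred: 17+13-8=22
Step 2: prey: 41+16-18=39; pred: 22+18-11=29
Step 3: prey: 39+15-22=32; pred: 29+22-14=37
Step 4: prey: 32+12-23=21; pred: 37+23-18=42
Step 5: prey: 21+8-17=12; pred: 42+17-21=38
Step 6: prey: 12+4-9=7; pred: 38+9-19=28
Step 7: prey: 7+2-3=6; pred: 28+3-14=17
Step 8: prey: 6+2-2=6; pred: 17+2-8=11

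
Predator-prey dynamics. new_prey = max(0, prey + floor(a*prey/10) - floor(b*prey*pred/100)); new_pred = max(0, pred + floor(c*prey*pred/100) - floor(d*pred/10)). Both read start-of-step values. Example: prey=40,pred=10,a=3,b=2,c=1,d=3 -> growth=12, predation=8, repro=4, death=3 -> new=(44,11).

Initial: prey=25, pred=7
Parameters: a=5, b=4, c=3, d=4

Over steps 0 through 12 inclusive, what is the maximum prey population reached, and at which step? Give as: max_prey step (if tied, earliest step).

Step 1: prey: 25+12-7=30; pred: 7+5-2=10
Step 2: prey: 30+15-12=33; pred: 10+9-4=15
Step 3: prey: 33+16-19=30; pred: 15+14-6=23
Step 4: prey: 30+15-27=18; pred: 23+20-9=34
Step 5: prey: 18+9-24=3; pred: 34+18-13=39
Step 6: prey: 3+1-4=0; pred: 39+3-15=27
Step 7: prey: 0+0-0=0; pred: 27+0-10=17
Step 8: prey: 0+0-0=0; pred: 17+0-6=11
Step 9: prey: 0+0-0=0; pred: 11+0-4=7
Step 10: prey: 0+0-0=0; pred: 7+0-2=5
Step 11: prey: 0+0-0=0; pred: 5+0-2=3
Step 12: prey: 0+0-0=0; pred: 3+0-1=2
Max prey = 33 at step 2

Answer: 33 2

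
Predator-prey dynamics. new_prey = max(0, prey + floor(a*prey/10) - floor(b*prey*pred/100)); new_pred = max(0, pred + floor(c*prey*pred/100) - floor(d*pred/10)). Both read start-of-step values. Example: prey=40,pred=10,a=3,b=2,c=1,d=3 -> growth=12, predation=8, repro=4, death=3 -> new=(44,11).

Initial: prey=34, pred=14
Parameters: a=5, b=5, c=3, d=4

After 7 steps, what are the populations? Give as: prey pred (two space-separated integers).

Step 1: prey: 34+17-23=28; pred: 14+14-5=23
Step 2: prey: 28+14-32=10; pred: 23+19-9=33
Step 3: prey: 10+5-16=0; pred: 33+9-13=29
Step 4: prey: 0+0-0=0; pred: 29+0-11=18
Step 5: prey: 0+0-0=0; pred: 18+0-7=11
Step 6: prey: 0+0-0=0; pred: 11+0-4=7
Step 7: prey: 0+0-0=0; pred: 7+0-2=5

Answer: 0 5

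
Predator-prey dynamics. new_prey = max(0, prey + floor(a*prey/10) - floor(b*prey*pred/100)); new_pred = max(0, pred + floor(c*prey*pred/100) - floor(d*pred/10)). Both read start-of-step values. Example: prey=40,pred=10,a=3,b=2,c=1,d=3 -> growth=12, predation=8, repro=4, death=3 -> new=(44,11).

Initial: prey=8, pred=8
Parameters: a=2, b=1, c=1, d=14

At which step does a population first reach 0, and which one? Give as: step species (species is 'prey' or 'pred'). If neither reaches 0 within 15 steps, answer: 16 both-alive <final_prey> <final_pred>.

Answer: 1 pred

Derivation:
Step 1: prey: 8+1-0=9; pred: 8+0-11=0
First extinction: pred at step 1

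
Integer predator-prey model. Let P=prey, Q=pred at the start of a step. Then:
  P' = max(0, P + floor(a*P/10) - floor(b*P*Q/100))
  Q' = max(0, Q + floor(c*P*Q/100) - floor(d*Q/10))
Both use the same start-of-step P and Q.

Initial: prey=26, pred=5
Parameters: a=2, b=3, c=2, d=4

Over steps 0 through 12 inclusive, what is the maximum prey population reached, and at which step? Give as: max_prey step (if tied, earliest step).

Step 1: prey: 26+5-3=28; pred: 5+2-2=5
Step 2: prey: 28+5-4=29; pred: 5+2-2=5
Step 3: prey: 29+5-4=30; pred: 5+2-2=5
Step 4: prey: 30+6-4=32; pred: 5+3-2=6
Step 5: prey: 32+6-5=33; pred: 6+3-2=7
Step 6: prey: 33+6-6=33; pred: 7+4-2=9
Step 7: prey: 33+6-8=31; pred: 9+5-3=11
Step 8: prey: 31+6-10=27; pred: 11+6-4=13
Step 9: prey: 27+5-10=22; pred: 13+7-5=15
Step 10: prey: 22+4-9=17; pred: 15+6-6=15
Step 11: prey: 17+3-7=13; pred: 15+5-6=14
Step 12: prey: 13+2-5=10; pred: 14+3-5=12
Max prey = 33 at step 5

Answer: 33 5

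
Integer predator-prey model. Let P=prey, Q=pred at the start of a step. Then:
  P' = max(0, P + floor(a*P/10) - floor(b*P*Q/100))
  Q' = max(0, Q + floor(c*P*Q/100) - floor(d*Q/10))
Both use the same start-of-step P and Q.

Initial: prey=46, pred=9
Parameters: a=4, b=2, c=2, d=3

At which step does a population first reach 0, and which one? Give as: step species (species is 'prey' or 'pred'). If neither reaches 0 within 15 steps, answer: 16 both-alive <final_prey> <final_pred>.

Answer: 5 prey

Derivation:
Step 1: prey: 46+18-8=56; pred: 9+8-2=15
Step 2: prey: 56+22-16=62; pred: 15+16-4=27
Step 3: prey: 62+24-33=53; pred: 27+33-8=52
Step 4: prey: 53+21-55=19; pred: 52+55-15=92
Step 5: prey: 19+7-34=0; pred: 92+34-27=99
First extinction: prey at step 5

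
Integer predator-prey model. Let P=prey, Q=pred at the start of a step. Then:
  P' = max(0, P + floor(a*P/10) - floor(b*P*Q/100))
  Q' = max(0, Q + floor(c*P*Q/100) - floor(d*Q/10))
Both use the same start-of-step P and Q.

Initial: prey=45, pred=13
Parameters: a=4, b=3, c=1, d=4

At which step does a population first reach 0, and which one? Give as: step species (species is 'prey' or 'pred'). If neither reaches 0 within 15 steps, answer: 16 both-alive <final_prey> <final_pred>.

Step 1: prey: 45+18-17=46; pred: 13+5-5=13
Step 2: prey: 46+18-17=47; pred: 13+5-5=13
Step 3: prey: 47+18-18=47; pred: 13+6-5=14
Step 4: prey: 47+18-19=46; pred: 14+6-5=15
Step 5: prey: 46+18-20=44; pred: 15+6-6=15
Step 6: prey: 44+17-19=42; pred: 15+6-6=15
Step 7: prey: 42+16-18=40; pred: 15+6-6=15
Step 8: prey: 40+16-18=38; pred: 15+6-6=15
Step 9: prey: 38+15-17=36; pred: 15+5-6=14
Step 10: prey: 36+14-15=35; pred: 14+5-5=14
Step 11: prey: 35+14-14=35; pred: 14+4-5=13
Step 12: prey: 35+14-13=36; pred: 13+4-5=12
Step 13: prey: 36+14-12=38; pred: 12+4-4=12
Step 14: prey: 38+15-13=40; pred: 12+4-4=12
Step 15: prey: 40+16-14=42; pred: 12+4-4=12
No extinction within 15 steps

Answer: 16 both-alive 42 12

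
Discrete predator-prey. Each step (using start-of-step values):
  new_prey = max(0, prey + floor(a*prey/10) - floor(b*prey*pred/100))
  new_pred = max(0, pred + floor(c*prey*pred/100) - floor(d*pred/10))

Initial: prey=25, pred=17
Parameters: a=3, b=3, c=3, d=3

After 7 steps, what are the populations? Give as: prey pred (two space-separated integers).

Step 1: prey: 25+7-12=20; pred: 17+12-5=24
Step 2: prey: 20+6-14=12; pred: 24+14-7=31
Step 3: prey: 12+3-11=4; pred: 31+11-9=33
Step 4: prey: 4+1-3=2; pred: 33+3-9=27
Step 5: prey: 2+0-1=1; pred: 27+1-8=20
Step 6: prey: 1+0-0=1; pred: 20+0-6=14
Step 7: prey: 1+0-0=1; pred: 14+0-4=10

Answer: 1 10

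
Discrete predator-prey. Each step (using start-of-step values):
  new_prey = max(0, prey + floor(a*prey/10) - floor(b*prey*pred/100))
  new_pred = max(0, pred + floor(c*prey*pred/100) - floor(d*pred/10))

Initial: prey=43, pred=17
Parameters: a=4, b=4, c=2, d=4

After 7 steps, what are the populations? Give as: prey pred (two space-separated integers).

Answer: 0 4

Derivation:
Step 1: prey: 43+17-29=31; pred: 17+14-6=25
Step 2: prey: 31+12-31=12; pred: 25+15-10=30
Step 3: prey: 12+4-14=2; pred: 30+7-12=25
Step 4: prey: 2+0-2=0; pred: 25+1-10=16
Step 5: prey: 0+0-0=0; pred: 16+0-6=10
Step 6: prey: 0+0-0=0; pred: 10+0-4=6
Step 7: prey: 0+0-0=0; pred: 6+0-2=4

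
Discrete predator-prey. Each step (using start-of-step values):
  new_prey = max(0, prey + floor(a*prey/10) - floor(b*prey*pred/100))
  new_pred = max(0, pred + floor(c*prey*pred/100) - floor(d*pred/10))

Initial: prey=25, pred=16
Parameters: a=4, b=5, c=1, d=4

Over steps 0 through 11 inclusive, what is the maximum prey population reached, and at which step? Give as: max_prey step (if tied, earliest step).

Answer: 48 11

Derivation:
Step 1: prey: 25+10-20=15; pred: 16+4-6=14
Step 2: prey: 15+6-10=11; pred: 14+2-5=11
Step 3: prey: 11+4-6=9; pred: 11+1-4=8
Step 4: prey: 9+3-3=9; pred: 8+0-3=5
Step 5: prey: 9+3-2=10; pred: 5+0-2=3
Step 6: prey: 10+4-1=13; pred: 3+0-1=2
Step 7: prey: 13+5-1=17; pred: 2+0-0=2
Step 8: prey: 17+6-1=22; pred: 2+0-0=2
Step 9: prey: 22+8-2=28; pred: 2+0-0=2
Step 10: prey: 28+11-2=37; pred: 2+0-0=2
Step 11: prey: 37+14-3=48; pred: 2+0-0=2
Max prey = 48 at step 11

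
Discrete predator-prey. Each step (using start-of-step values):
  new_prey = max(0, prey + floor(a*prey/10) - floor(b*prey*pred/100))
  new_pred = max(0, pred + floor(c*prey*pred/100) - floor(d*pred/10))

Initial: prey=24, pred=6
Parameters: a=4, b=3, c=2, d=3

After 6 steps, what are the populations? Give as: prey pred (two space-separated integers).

Step 1: prey: 24+9-4=29; pred: 6+2-1=7
Step 2: prey: 29+11-6=34; pred: 7+4-2=9
Step 3: prey: 34+13-9=38; pred: 9+6-2=13
Step 4: prey: 38+15-14=39; pred: 13+9-3=19
Step 5: prey: 39+15-22=32; pred: 19+14-5=28
Step 6: prey: 32+12-26=18; pred: 28+17-8=37

Answer: 18 37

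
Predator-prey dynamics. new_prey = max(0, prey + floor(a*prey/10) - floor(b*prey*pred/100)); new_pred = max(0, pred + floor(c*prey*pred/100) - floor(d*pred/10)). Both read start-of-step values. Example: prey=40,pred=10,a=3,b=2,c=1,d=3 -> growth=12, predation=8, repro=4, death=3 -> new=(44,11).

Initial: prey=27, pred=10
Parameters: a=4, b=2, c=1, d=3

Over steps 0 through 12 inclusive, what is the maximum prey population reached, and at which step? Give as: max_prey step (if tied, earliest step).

Step 1: prey: 27+10-5=32; pred: 10+2-3=9
Step 2: prey: 32+12-5=39; pred: 9+2-2=9
Step 3: prey: 39+15-7=47; pred: 9+3-2=10
Step 4: prey: 47+18-9=56; pred: 10+4-3=11
Step 5: prey: 56+22-12=66; pred: 11+6-3=14
Step 6: prey: 66+26-18=74; pred: 14+9-4=19
Step 7: prey: 74+29-28=75; pred: 19+14-5=28
Step 8: prey: 75+30-42=63; pred: 28+21-8=41
Step 9: prey: 63+25-51=37; pred: 41+25-12=54
Step 10: prey: 37+14-39=12; pred: 54+19-16=57
Step 11: prey: 12+4-13=3; pred: 57+6-17=46
Step 12: prey: 3+1-2=2; pred: 46+1-13=34
Max prey = 75 at step 7

Answer: 75 7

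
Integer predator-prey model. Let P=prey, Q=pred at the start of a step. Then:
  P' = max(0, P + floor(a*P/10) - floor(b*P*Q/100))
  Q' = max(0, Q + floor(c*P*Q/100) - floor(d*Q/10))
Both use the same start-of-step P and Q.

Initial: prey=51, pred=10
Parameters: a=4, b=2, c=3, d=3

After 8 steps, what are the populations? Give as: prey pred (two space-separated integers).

Step 1: prey: 51+20-10=61; pred: 10+15-3=22
Step 2: prey: 61+24-26=59; pred: 22+40-6=56
Step 3: prey: 59+23-66=16; pred: 56+99-16=139
Step 4: prey: 16+6-44=0; pred: 139+66-41=164
Step 5: prey: 0+0-0=0; pred: 164+0-49=115
Step 6: prey: 0+0-0=0; pred: 115+0-34=81
Step 7: prey: 0+0-0=0; pred: 81+0-24=57
Step 8: prey: 0+0-0=0; pred: 57+0-17=40

Answer: 0 40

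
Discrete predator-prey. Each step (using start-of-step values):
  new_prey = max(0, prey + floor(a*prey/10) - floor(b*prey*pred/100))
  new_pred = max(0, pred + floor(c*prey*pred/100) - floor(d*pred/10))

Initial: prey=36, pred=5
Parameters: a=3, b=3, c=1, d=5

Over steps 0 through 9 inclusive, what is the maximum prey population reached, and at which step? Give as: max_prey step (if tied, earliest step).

Answer: 123 8

Derivation:
Step 1: prey: 36+10-5=41; pred: 5+1-2=4
Step 2: prey: 41+12-4=49; pred: 4+1-2=3
Step 3: prey: 49+14-4=59; pred: 3+1-1=3
Step 4: prey: 59+17-5=71; pred: 3+1-1=3
Step 5: prey: 71+21-6=86; pred: 3+2-1=4
Step 6: prey: 86+25-10=101; pred: 4+3-2=5
Step 7: prey: 101+30-15=116; pred: 5+5-2=8
Step 8: prey: 116+34-27=123; pred: 8+9-4=13
Step 9: prey: 123+36-47=112; pred: 13+15-6=22
Max prey = 123 at step 8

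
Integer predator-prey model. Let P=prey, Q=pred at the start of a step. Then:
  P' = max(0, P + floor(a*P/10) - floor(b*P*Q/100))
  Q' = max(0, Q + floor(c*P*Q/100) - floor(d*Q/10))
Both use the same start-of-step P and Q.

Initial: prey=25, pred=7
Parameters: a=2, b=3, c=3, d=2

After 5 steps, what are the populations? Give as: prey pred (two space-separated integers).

Answer: 2 31

Derivation:
Step 1: prey: 25+5-5=25; pred: 7+5-1=11
Step 2: prey: 25+5-8=22; pred: 11+8-2=17
Step 3: prey: 22+4-11=15; pred: 17+11-3=25
Step 4: prey: 15+3-11=7; pred: 25+11-5=31
Step 5: prey: 7+1-6=2; pred: 31+6-6=31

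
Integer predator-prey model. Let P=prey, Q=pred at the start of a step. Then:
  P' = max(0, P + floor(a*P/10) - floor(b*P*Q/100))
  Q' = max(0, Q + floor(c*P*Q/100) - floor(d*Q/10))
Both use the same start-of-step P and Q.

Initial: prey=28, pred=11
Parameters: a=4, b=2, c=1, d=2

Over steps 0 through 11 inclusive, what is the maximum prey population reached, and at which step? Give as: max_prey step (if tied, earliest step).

Answer: 47 4

Derivation:
Step 1: prey: 28+11-6=33; pred: 11+3-2=12
Step 2: prey: 33+13-7=39; pred: 12+3-2=13
Step 3: prey: 39+15-10=44; pred: 13+5-2=16
Step 4: prey: 44+17-14=47; pred: 16+7-3=20
Step 5: prey: 47+18-18=47; pred: 20+9-4=25
Step 6: prey: 47+18-23=42; pred: 25+11-5=31
Step 7: prey: 42+16-26=32; pred: 31+13-6=38
Step 8: prey: 32+12-24=20; pred: 38+12-7=43
Step 9: prey: 20+8-17=11; pred: 43+8-8=43
Step 10: prey: 11+4-9=6; pred: 43+4-8=39
Step 11: prey: 6+2-4=4; pred: 39+2-7=34
Max prey = 47 at step 4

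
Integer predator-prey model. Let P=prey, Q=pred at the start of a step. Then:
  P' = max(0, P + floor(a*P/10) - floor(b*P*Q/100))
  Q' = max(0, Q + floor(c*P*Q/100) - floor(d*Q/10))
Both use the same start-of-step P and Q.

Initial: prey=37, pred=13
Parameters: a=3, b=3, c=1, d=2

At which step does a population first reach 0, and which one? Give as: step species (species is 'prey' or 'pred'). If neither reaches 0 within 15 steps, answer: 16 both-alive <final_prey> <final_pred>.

Answer: 16 both-alive 7 4

Derivation:
Step 1: prey: 37+11-14=34; pred: 13+4-2=15
Step 2: prey: 34+10-15=29; pred: 15+5-3=17
Step 3: prey: 29+8-14=23; pred: 17+4-3=18
Step 4: prey: 23+6-12=17; pred: 18+4-3=19
Step 5: prey: 17+5-9=13; pred: 19+3-3=19
Step 6: prey: 13+3-7=9; pred: 19+2-3=18
Step 7: prey: 9+2-4=7; pred: 18+1-3=16
Step 8: prey: 7+2-3=6; pred: 16+1-3=14
Step 9: prey: 6+1-2=5; pred: 14+0-2=12
Step 10: prey: 5+1-1=5; pred: 12+0-2=10
Step 11: prey: 5+1-1=5; pred: 10+0-2=8
Step 12: prey: 5+1-1=5; pred: 8+0-1=7
Step 13: prey: 5+1-1=5; pred: 7+0-1=6
Step 14: prey: 5+1-0=6; pred: 6+0-1=5
Step 15: prey: 6+1-0=7; pred: 5+0-1=4
No extinction within 15 steps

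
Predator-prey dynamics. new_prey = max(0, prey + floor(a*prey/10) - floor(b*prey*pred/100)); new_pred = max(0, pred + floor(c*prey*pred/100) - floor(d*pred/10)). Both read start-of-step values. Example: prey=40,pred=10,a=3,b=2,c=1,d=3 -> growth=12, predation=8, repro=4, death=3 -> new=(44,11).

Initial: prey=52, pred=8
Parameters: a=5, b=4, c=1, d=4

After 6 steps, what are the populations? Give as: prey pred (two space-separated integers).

Answer: 26 28

Derivation:
Step 1: prey: 52+26-16=62; pred: 8+4-3=9
Step 2: prey: 62+31-22=71; pred: 9+5-3=11
Step 3: prey: 71+35-31=75; pred: 11+7-4=14
Step 4: prey: 75+37-42=70; pred: 14+10-5=19
Step 5: prey: 70+35-53=52; pred: 19+13-7=25
Step 6: prey: 52+26-52=26; pred: 25+13-10=28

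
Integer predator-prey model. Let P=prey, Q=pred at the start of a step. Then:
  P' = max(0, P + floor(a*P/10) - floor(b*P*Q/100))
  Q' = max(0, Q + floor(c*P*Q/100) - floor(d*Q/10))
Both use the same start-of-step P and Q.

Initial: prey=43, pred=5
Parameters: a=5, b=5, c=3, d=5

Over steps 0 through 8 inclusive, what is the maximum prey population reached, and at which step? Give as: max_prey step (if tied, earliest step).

Answer: 57 2

Derivation:
Step 1: prey: 43+21-10=54; pred: 5+6-2=9
Step 2: prey: 54+27-24=57; pred: 9+14-4=19
Step 3: prey: 57+28-54=31; pred: 19+32-9=42
Step 4: prey: 31+15-65=0; pred: 42+39-21=60
Step 5: prey: 0+0-0=0; pred: 60+0-30=30
Step 6: prey: 0+0-0=0; pred: 30+0-15=15
Step 7: prey: 0+0-0=0; pred: 15+0-7=8
Step 8: prey: 0+0-0=0; pred: 8+0-4=4
Max prey = 57 at step 2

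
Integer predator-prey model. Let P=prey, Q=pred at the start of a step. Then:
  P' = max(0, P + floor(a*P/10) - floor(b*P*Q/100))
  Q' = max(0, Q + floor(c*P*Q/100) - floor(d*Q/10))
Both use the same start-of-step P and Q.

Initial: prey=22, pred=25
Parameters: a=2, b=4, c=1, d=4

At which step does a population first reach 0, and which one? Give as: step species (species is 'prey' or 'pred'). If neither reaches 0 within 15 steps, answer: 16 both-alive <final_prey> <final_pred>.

Answer: 16 both-alive 1 2

Derivation:
Step 1: prey: 22+4-22=4; pred: 25+5-10=20
Step 2: prey: 4+0-3=1; pred: 20+0-8=12
Step 3: prey: 1+0-0=1; pred: 12+0-4=8
Step 4: prey: 1+0-0=1; pred: 8+0-3=5
Step 5: prey: 1+0-0=1; pred: 5+0-2=3
Step 6: prey: 1+0-0=1; pred: 3+0-1=2
Step 7: prey: 1+0-0=1; pred: 2+0-0=2
Steps 8-15: state stable at prey=1, pred=2 (no change)
No extinction within 15 steps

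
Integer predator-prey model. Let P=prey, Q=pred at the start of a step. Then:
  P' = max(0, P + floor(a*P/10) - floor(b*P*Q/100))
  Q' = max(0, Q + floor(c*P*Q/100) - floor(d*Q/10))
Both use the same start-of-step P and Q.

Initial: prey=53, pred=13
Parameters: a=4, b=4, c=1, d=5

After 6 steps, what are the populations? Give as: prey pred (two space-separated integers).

Step 1: prey: 53+21-27=47; pred: 13+6-6=13
Step 2: prey: 47+18-24=41; pred: 13+6-6=13
Step 3: prey: 41+16-21=36; pred: 13+5-6=12
Step 4: prey: 36+14-17=33; pred: 12+4-6=10
Step 5: prey: 33+13-13=33; pred: 10+3-5=8
Step 6: prey: 33+13-10=36; pred: 8+2-4=6

Answer: 36 6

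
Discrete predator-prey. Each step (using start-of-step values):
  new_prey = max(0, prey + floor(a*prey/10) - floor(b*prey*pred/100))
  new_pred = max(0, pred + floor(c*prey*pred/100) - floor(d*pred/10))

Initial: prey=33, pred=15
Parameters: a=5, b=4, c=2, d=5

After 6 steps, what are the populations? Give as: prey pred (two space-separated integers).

Step 1: prey: 33+16-19=30; pred: 15+9-7=17
Step 2: prey: 30+15-20=25; pred: 17+10-8=19
Step 3: prey: 25+12-19=18; pred: 19+9-9=19
Step 4: prey: 18+9-13=14; pred: 19+6-9=16
Step 5: prey: 14+7-8=13; pred: 16+4-8=12
Step 6: prey: 13+6-6=13; pred: 12+3-6=9

Answer: 13 9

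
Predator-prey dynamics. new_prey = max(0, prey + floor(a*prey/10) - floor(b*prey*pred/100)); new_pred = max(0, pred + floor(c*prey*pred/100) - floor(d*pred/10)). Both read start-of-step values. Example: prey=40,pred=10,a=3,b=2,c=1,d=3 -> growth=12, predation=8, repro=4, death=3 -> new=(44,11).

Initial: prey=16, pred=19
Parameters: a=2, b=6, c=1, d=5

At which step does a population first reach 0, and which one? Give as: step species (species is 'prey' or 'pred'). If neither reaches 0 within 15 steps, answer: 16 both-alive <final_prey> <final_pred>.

Step 1: prey: 16+3-18=1; pred: 19+3-9=13
Step 2: prey: 1+0-0=1; pred: 13+0-6=7
Step 3: prey: 1+0-0=1; pred: 7+0-3=4
Step 4: prey: 1+0-0=1; pred: 4+0-2=2
Step 5: prey: 1+0-0=1; pred: 2+0-1=1
Step 6: prey: 1+0-0=1; pred: 1+0-0=1
Steps 7-15: state stable at prey=1, pred=1 (no change)
No extinction within 15 steps

Answer: 16 both-alive 1 1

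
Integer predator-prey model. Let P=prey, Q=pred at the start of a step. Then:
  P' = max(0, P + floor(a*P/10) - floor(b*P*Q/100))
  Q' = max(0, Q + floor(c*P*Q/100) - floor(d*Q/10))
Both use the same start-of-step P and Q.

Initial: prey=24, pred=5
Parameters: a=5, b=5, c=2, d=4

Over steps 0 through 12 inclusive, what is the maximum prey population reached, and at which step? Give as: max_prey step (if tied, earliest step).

Answer: 51 4

Derivation:
Step 1: prey: 24+12-6=30; pred: 5+2-2=5
Step 2: prey: 30+15-7=38; pred: 5+3-2=6
Step 3: prey: 38+19-11=46; pred: 6+4-2=8
Step 4: prey: 46+23-18=51; pred: 8+7-3=12
Step 5: prey: 51+25-30=46; pred: 12+12-4=20
Step 6: prey: 46+23-46=23; pred: 20+18-8=30
Step 7: prey: 23+11-34=0; pred: 30+13-12=31
Step 8: prey: 0+0-0=0; pred: 31+0-12=19
Step 9: prey: 0+0-0=0; pred: 19+0-7=12
Step 10: prey: 0+0-0=0; pred: 12+0-4=8
Step 11: prey: 0+0-0=0; pred: 8+0-3=5
Step 12: prey: 0+0-0=0; pred: 5+0-2=3
Max prey = 51 at step 4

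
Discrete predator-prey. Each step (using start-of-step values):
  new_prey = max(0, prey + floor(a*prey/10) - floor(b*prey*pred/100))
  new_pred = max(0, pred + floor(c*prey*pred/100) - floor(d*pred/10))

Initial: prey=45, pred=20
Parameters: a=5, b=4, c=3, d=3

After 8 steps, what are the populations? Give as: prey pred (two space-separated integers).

Answer: 0 9

Derivation:
Step 1: prey: 45+22-36=31; pred: 20+27-6=41
Step 2: prey: 31+15-50=0; pred: 41+38-12=67
Step 3: prey: 0+0-0=0; pred: 67+0-20=47
Step 4: prey: 0+0-0=0; pred: 47+0-14=33
Step 5: prey: 0+0-0=0; pred: 33+0-9=24
Step 6: prey: 0+0-0=0; pred: 24+0-7=17
Step 7: prey: 0+0-0=0; pred: 17+0-5=12
Step 8: prey: 0+0-0=0; pred: 12+0-3=9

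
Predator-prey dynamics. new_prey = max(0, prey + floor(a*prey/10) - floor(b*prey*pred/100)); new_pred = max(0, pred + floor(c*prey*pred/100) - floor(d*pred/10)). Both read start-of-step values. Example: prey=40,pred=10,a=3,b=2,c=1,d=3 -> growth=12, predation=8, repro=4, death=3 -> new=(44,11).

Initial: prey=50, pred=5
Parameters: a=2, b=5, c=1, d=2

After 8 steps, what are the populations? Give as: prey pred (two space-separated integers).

Answer: 6 8

Derivation:
Step 1: prey: 50+10-12=48; pred: 5+2-1=6
Step 2: prey: 48+9-14=43; pred: 6+2-1=7
Step 3: prey: 43+8-15=36; pred: 7+3-1=9
Step 4: prey: 36+7-16=27; pred: 9+3-1=11
Step 5: prey: 27+5-14=18; pred: 11+2-2=11
Step 6: prey: 18+3-9=12; pred: 11+1-2=10
Step 7: prey: 12+2-6=8; pred: 10+1-2=9
Step 8: prey: 8+1-3=6; pred: 9+0-1=8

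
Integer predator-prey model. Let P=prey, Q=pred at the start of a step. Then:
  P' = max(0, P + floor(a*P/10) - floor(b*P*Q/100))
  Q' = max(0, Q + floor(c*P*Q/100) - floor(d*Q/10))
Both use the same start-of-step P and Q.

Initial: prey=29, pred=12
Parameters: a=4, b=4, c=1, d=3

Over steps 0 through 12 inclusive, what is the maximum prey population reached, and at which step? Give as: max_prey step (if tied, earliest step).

Step 1: prey: 29+11-13=27; pred: 12+3-3=12
Step 2: prey: 27+10-12=25; pred: 12+3-3=12
Step 3: prey: 25+10-12=23; pred: 12+3-3=12
Step 4: prey: 23+9-11=21; pred: 12+2-3=11
Step 5: prey: 21+8-9=20; pred: 11+2-3=10
Step 6: prey: 20+8-8=20; pred: 10+2-3=9
Step 7: prey: 20+8-7=21; pred: 9+1-2=8
Step 8: prey: 21+8-6=23; pred: 8+1-2=7
Step 9: prey: 23+9-6=26; pred: 7+1-2=6
Step 10: prey: 26+10-6=30; pred: 6+1-1=6
Step 11: prey: 30+12-7=35; pred: 6+1-1=6
Step 12: prey: 35+14-8=41; pred: 6+2-1=7
Max prey = 41 at step 12

Answer: 41 12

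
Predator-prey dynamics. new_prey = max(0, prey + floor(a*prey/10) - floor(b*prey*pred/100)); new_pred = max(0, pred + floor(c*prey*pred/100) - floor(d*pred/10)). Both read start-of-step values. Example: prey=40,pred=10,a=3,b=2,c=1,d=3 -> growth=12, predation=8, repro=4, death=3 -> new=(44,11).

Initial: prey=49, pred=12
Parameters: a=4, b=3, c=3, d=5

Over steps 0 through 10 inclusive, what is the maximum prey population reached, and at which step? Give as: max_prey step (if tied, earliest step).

Answer: 51 1

Derivation:
Step 1: prey: 49+19-17=51; pred: 12+17-6=23
Step 2: prey: 51+20-35=36; pred: 23+35-11=47
Step 3: prey: 36+14-50=0; pred: 47+50-23=74
Step 4: prey: 0+0-0=0; pred: 74+0-37=37
Step 5: prey: 0+0-0=0; pred: 37+0-18=19
Step 6: prey: 0+0-0=0; pred: 19+0-9=10
Step 7: prey: 0+0-0=0; pred: 10+0-5=5
Step 8: prey: 0+0-0=0; pred: 5+0-2=3
Step 9: prey: 0+0-0=0; pred: 3+0-1=2
Step 10: prey: 0+0-0=0; pred: 2+0-1=1
Max prey = 51 at step 1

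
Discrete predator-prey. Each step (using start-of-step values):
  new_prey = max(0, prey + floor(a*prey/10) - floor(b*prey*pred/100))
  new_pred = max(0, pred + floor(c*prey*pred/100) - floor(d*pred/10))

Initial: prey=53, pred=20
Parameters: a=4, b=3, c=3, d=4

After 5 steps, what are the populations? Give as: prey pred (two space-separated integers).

Answer: 0 23

Derivation:
Step 1: prey: 53+21-31=43; pred: 20+31-8=43
Step 2: prey: 43+17-55=5; pred: 43+55-17=81
Step 3: prey: 5+2-12=0; pred: 81+12-32=61
Step 4: prey: 0+0-0=0; pred: 61+0-24=37
Step 5: prey: 0+0-0=0; pred: 37+0-14=23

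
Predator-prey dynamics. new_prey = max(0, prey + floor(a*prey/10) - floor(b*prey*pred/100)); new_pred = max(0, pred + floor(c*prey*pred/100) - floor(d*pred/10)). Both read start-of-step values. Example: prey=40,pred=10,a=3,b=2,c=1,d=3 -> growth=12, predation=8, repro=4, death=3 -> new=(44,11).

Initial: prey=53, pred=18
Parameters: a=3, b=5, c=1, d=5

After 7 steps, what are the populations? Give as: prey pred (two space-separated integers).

Answer: 7 1

Derivation:
Step 1: prey: 53+15-47=21; pred: 18+9-9=18
Step 2: prey: 21+6-18=9; pred: 18+3-9=12
Step 3: prey: 9+2-5=6; pred: 12+1-6=7
Step 4: prey: 6+1-2=5; pred: 7+0-3=4
Step 5: prey: 5+1-1=5; pred: 4+0-2=2
Step 6: prey: 5+1-0=6; pred: 2+0-1=1
Step 7: prey: 6+1-0=7; pred: 1+0-0=1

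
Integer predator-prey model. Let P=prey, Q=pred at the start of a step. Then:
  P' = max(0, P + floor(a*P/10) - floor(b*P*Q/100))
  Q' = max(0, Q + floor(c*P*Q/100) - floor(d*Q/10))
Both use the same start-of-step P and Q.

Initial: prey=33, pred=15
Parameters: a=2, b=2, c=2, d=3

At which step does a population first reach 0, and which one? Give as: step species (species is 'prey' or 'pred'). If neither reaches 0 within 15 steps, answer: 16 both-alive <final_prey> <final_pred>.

Step 1: prey: 33+6-9=30; pred: 15+9-4=20
Step 2: prey: 30+6-12=24; pred: 20+12-6=26
Step 3: prey: 24+4-12=16; pred: 26+12-7=31
Step 4: prey: 16+3-9=10; pred: 31+9-9=31
Step 5: prey: 10+2-6=6; pred: 31+6-9=28
Step 6: prey: 6+1-3=4; pred: 28+3-8=23
Step 7: prey: 4+0-1=3; pred: 23+1-6=18
Step 8: prey: 3+0-1=2; pred: 18+1-5=14
Step 9: prey: 2+0-0=2; pred: 14+0-4=10
Step 10: prey: 2+0-0=2; pred: 10+0-3=7
Step 11: prey: 2+0-0=2; pred: 7+0-2=5
Step 12: prey: 2+0-0=2; pred: 5+0-1=4
Step 13: prey: 2+0-0=2; pred: 4+0-1=3
Step 14: prey: 2+0-0=2; pred: 3+0-0=3
Steps 15-15: state stable at prey=2, pred=3 (no change)
No extinction within 15 steps

Answer: 16 both-alive 2 3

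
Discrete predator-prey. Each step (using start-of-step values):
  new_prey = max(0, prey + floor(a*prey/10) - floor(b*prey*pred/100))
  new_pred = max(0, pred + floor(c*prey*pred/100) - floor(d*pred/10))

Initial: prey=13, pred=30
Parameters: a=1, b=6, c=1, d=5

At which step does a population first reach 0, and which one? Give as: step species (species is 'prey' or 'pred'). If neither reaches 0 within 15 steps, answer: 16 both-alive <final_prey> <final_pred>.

Answer: 1 prey

Derivation:
Step 1: prey: 13+1-23=0; pred: 30+3-15=18
First extinction: prey at step 1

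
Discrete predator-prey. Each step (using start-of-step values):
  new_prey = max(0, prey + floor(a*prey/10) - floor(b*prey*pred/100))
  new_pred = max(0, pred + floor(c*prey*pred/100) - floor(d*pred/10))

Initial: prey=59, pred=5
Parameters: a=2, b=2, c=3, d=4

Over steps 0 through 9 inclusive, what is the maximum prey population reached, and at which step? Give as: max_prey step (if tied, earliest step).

Answer: 65 1

Derivation:
Step 1: prey: 59+11-5=65; pred: 5+8-2=11
Step 2: prey: 65+13-14=64; pred: 11+21-4=28
Step 3: prey: 64+12-35=41; pred: 28+53-11=70
Step 4: prey: 41+8-57=0; pred: 70+86-28=128
Step 5: prey: 0+0-0=0; pred: 128+0-51=77
Step 6: prey: 0+0-0=0; pred: 77+0-30=47
Step 7: prey: 0+0-0=0; pred: 47+0-18=29
Step 8: prey: 0+0-0=0; pred: 29+0-11=18
Step 9: prey: 0+0-0=0; pred: 18+0-7=11
Max prey = 65 at step 1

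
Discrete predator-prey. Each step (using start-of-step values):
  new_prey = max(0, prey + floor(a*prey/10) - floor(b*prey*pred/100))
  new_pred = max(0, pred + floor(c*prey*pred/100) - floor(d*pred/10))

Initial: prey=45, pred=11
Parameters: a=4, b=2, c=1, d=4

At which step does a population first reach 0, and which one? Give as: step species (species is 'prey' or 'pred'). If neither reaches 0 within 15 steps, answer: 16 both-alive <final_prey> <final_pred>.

Answer: 16 both-alive 7 3

Derivation:
Step 1: prey: 45+18-9=54; pred: 11+4-4=11
Step 2: prey: 54+21-11=64; pred: 11+5-4=12
Step 3: prey: 64+25-15=74; pred: 12+7-4=15
Step 4: prey: 74+29-22=81; pred: 15+11-6=20
Step 5: prey: 81+32-32=81; pred: 20+16-8=28
Step 6: prey: 81+32-45=68; pred: 28+22-11=39
Step 7: prey: 68+27-53=42; pred: 39+26-15=50
Step 8: prey: 42+16-42=16; pred: 50+21-20=51
Step 9: prey: 16+6-16=6; pred: 51+8-20=39
Step 10: prey: 6+2-4=4; pred: 39+2-15=26
Step 11: prey: 4+1-2=3; pred: 26+1-10=17
Step 12: prey: 3+1-1=3; pred: 17+0-6=11
Step 13: prey: 3+1-0=4; pred: 11+0-4=7
Step 14: prey: 4+1-0=5; pred: 7+0-2=5
Step 15: prey: 5+2-0=7; pred: 5+0-2=3
No extinction within 15 steps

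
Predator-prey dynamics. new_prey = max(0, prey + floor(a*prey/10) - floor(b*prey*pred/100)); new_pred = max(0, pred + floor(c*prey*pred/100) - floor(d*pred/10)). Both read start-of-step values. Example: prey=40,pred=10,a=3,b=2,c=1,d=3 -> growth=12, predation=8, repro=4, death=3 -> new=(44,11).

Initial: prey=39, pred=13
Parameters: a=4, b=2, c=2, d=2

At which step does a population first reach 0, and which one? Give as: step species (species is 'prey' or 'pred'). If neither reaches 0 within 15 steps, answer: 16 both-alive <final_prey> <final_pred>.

Step 1: prey: 39+15-10=44; pred: 13+10-2=21
Step 2: prey: 44+17-18=43; pred: 21+18-4=35
Step 3: prey: 43+17-30=30; pred: 35+30-7=58
Step 4: prey: 30+12-34=8; pred: 58+34-11=81
Step 5: prey: 8+3-12=0; pred: 81+12-16=77
First extinction: prey at step 5

Answer: 5 prey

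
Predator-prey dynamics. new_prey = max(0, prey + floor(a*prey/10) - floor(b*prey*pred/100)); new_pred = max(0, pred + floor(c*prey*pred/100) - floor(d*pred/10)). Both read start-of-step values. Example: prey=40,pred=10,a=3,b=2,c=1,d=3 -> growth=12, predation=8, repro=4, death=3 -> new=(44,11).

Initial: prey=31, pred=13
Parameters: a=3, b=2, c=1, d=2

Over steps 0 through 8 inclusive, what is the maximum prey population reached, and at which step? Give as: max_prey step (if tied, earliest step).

Step 1: prey: 31+9-8=32; pred: 13+4-2=15
Step 2: prey: 32+9-9=32; pred: 15+4-3=16
Step 3: prey: 32+9-10=31; pred: 16+5-3=18
Step 4: prey: 31+9-11=29; pred: 18+5-3=20
Step 5: prey: 29+8-11=26; pred: 20+5-4=21
Step 6: prey: 26+7-10=23; pred: 21+5-4=22
Step 7: prey: 23+6-10=19; pred: 22+5-4=23
Step 8: prey: 19+5-8=16; pred: 23+4-4=23
Max prey = 32 at step 1

Answer: 32 1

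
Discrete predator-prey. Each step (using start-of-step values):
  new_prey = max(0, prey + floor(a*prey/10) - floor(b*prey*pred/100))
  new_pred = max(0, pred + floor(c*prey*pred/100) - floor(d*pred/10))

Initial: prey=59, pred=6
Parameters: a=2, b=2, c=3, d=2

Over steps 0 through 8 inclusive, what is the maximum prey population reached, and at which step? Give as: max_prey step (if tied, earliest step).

Step 1: prey: 59+11-7=63; pred: 6+10-1=15
Step 2: prey: 63+12-18=57; pred: 15+28-3=40
Step 3: prey: 57+11-45=23; pred: 40+68-8=100
Step 4: prey: 23+4-46=0; pred: 100+69-20=149
Step 5: prey: 0+0-0=0; pred: 149+0-29=120
Step 6: prey: 0+0-0=0; pred: 120+0-24=96
Step 7: prey: 0+0-0=0; pred: 96+0-19=77
Step 8: prey: 0+0-0=0; pred: 77+0-15=62
Max prey = 63 at step 1

Answer: 63 1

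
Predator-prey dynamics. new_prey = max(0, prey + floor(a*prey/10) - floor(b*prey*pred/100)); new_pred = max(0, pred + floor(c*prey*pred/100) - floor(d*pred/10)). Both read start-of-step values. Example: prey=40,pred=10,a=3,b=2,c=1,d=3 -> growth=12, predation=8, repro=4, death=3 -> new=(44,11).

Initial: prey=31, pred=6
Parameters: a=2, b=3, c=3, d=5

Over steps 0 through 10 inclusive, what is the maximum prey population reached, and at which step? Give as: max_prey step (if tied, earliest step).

Step 1: prey: 31+6-5=32; pred: 6+5-3=8
Step 2: prey: 32+6-7=31; pred: 8+7-4=11
Step 3: prey: 31+6-10=27; pred: 11+10-5=16
Step 4: prey: 27+5-12=20; pred: 16+12-8=20
Step 5: prey: 20+4-12=12; pred: 20+12-10=22
Step 6: prey: 12+2-7=7; pred: 22+7-11=18
Step 7: prey: 7+1-3=5; pred: 18+3-9=12
Step 8: prey: 5+1-1=5; pred: 12+1-6=7
Step 9: prey: 5+1-1=5; pred: 7+1-3=5
Step 10: prey: 5+1-0=6; pred: 5+0-2=3
Max prey = 32 at step 1

Answer: 32 1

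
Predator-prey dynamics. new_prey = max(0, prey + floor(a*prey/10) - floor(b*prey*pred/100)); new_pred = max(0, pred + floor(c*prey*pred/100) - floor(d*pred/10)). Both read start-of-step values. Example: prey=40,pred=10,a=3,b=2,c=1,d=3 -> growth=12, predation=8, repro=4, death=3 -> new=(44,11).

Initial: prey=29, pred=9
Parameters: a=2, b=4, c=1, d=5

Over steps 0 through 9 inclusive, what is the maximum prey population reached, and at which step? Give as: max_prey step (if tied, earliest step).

Step 1: prey: 29+5-10=24; pred: 9+2-4=7
Step 2: prey: 24+4-6=22; pred: 7+1-3=5
Step 3: prey: 22+4-4=22; pred: 5+1-2=4
Step 4: prey: 22+4-3=23; pred: 4+0-2=2
Step 5: prey: 23+4-1=26; pred: 2+0-1=1
Step 6: prey: 26+5-1=30; pred: 1+0-0=1
Step 7: prey: 30+6-1=35; pred: 1+0-0=1
Step 8: prey: 35+7-1=41; pred: 1+0-0=1
Step 9: prey: 41+8-1=48; pred: 1+0-0=1
Max prey = 48 at step 9

Answer: 48 9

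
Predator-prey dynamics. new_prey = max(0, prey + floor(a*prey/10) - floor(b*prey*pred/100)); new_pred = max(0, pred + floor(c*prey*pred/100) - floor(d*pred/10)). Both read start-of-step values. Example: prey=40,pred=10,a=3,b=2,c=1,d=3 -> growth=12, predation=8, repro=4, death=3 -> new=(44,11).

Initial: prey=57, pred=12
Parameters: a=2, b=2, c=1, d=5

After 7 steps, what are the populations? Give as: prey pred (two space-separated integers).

Answer: 45 11

Derivation:
Step 1: prey: 57+11-13=55; pred: 12+6-6=12
Step 2: prey: 55+11-13=53; pred: 12+6-6=12
Step 3: prey: 53+10-12=51; pred: 12+6-6=12
Step 4: prey: 51+10-12=49; pred: 12+6-6=12
Step 5: prey: 49+9-11=47; pred: 12+5-6=11
Step 6: prey: 47+9-10=46; pred: 11+5-5=11
Step 7: prey: 46+9-10=45; pred: 11+5-5=11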